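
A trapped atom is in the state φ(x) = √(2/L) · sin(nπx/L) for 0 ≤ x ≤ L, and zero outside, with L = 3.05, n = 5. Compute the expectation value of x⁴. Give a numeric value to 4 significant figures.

16.96

⟨x⁴⟩ = ∫ x⁴·|φ|² dx (integrals over the domain).
With sin²θ = (1 − cos2θ)/2 on 0 ≤ x ≤ L: ∫sin²(nπx/L) dx = L/2, ∫x·sin²(nπx/L) dx = L²/4, ∫x²·sin²(nπx/L) dx = L³·(1/6 − 1/(4n²π²)); higher powers xᵏ the same way, integrating xᵏ·cos(2nπx/L) by parts.
⟨x⁴⟩ = 16.959.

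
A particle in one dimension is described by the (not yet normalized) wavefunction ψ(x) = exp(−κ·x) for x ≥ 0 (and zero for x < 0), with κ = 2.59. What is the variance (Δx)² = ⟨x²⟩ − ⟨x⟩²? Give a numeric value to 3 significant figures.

0.0373

Compute ⟨x⟩ and ⟨x²⟩ separately, then (Δx)² = ⟨x²⟩ − ⟨x⟩².
Every integrand reduces to terms xʲ·e^(−2κx) on [0, ∞); use ∫₀^∞ xʲ·e^(−2κx) dx = j!/(2κ)^(j+1).
Normalization: ∫|ψ|² dx = 0.19305.
⟨x⟩ = 0.19305 and ⟨x²⟩ = 0.074537.
(Δx)² = 0.074537 − (0.19305)² = 0.037268.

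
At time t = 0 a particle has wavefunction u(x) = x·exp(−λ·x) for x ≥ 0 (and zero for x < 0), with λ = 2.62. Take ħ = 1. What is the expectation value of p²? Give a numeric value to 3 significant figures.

6.86

p² u = −ħ² d²u/dx²; ⟨p²⟩ = −ħ² ∫ u*·u'' dx / ∫|u|² dx.
Differentiate x·exp(−λ·x) with the product rule; every integrand then reduces to terms xʲ·e^(−2λx) on [0, ∞), with ∫₀^∞ xʲ·e^(−2λx) dx = j!/(2λ)^(j+1).
State is unnormalized: ∫|u|² dx = 0.013901, and ∫u*·(−ħ² u'') dx = 0.095420, so ⟨p²⟩ = 0.095420 / 0.013901.
⟨p²⟩ = 6.8644.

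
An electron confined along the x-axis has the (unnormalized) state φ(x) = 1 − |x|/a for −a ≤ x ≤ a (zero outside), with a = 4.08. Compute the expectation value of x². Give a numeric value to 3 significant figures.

⟨x²⟩ = ∫ x²·|φ|² dx / ∫|φ|² dx (integrals over the domain).
φ is even, so ∫ over [−a, a] = 2∫₀ᵃ with φ = 1 − x/a there: ∫₀ᵃ (1 − x/a)² dx = a/3, ∫₀ᵃ x²(1 − x/a)² dx = a³/30, ∫₀ᵃ x⁴(1 − x/a)² dx = a⁵/105.
State is unnormalized: ∫|φ|² dx = 2.7200, and ∫φ*·x²·φ dx = 4.5278, so ⟨x²⟩ = 4.5278 / 2.7200.
⟨x²⟩ = 1.6646.

1.66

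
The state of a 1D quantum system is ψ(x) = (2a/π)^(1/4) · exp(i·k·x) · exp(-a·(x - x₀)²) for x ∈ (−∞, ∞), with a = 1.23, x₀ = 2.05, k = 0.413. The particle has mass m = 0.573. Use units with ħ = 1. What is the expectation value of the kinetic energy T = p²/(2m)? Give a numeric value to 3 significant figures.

1.22

T = −(ħ²/2m) d²/dx², so ⟨T⟩ = −(ħ²/2m) ∫ ψ*·ψ'' dx; with m = 0.573.
Gaussian moments (u = x − x₀): ∫u^(2j)·e^(−2au²) du = (2j−1)!!/(4a)^j · √(π/(2a)), odd powers integrate to 0; here √(π/(2a)) = 1.1301. Derivatives: ψ′ = (ik − 2au)·ψ, ψ″ = ((ik − 2au)² − 2a)·ψ; the odd-in-u pieces drop out.
⟨T⟩ = 1.2221.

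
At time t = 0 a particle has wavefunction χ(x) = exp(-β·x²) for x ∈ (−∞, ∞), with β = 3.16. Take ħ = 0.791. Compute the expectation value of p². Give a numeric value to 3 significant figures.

p² χ = −ħ² d²χ/dx²; ⟨p²⟩ = −ħ² ∫ χ*·χ'' dx / ∫|χ|² dx.
Gaussian moments: ∫x^(2j)·e^(−2βx²) dx = (2j−1)!!/(4β)^j · √(π/(2β)), odd powers integrate to 0; here √(π/(2β)) = 0.70504. Derivatives: d/dx e^(−βx²) = −2βx·e^(−βx²), d²/dx² e^(−βx²) = (4β²x² − 2β)·e^(−βx²).
State is unnormalized: ∫|χ|² dx = 0.70504, and ∫χ*·(−ħ² χ'') dx = 1.3940, so ⟨p²⟩ = 1.3940 / 0.70504.
⟨p²⟩ = 1.9772.

1.98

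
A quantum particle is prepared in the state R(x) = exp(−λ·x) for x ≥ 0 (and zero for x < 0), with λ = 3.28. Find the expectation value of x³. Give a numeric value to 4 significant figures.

⟨x³⟩ = ∫ x³·|R|² dx / ∫|R|² dx (integrals over the domain).
Every integrand reduces to terms xʲ·e^(−2λx) on [0, ∞); use ∫₀^∞ xʲ·e^(−2λx) dx = j!/(2λ)^(j+1).
State is unnormalized: ∫|R|² dx = 0.15244, and ∫R*·x³·R dx = 0.0032399, so ⟨x³⟩ = 0.0032399 / 0.15244.
⟨x³⟩ = 0.021254.

0.02125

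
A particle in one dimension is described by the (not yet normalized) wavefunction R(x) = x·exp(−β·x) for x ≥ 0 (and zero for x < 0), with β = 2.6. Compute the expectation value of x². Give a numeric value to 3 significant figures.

⟨x²⟩ = ∫ x²·|R|² dx / ∫|R|² dx (integrals over the domain).
Every integrand reduces to terms xʲ·e^(−2βx) on [0, ∞); use ∫₀^∞ xʲ·e^(−2βx) dx = j!/(2β)^(j+1).
State is unnormalized: ∫|R|² dx = 0.014224, and ∫R*·x²·R dx = 0.0063124, so ⟨x²⟩ = 0.0063124 / 0.014224.
⟨x²⟩ = 0.44379.

0.444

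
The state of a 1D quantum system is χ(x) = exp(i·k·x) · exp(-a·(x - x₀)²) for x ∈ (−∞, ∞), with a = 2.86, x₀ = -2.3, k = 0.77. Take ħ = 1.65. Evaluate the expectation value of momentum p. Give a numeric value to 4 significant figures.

1.271

p χ = −iħ dχ/dx; then ⟨p⟩ = ∫ χ*·(pχ) dx / ∫|χ|² dx.
Gaussian moments (u = x − x₀): ∫u^(2j)·e^(−2au²) du = (2j−1)!!/(4a)^j · √(π/(2a)), odd powers integrate to 0; here √(π/(2a)) = 0.74110. Derivatives: χ′ = (ik − 2au)·χ, χ″ = ((ik − 2au)² − 2a)·χ; the odd-in-u pieces drop out.
State is unnormalized: ∫|χ|² dx = 0.74110, and ∫χ*·(−iħ χ') dx = 0.94157, so ⟨p⟩ = 0.94157 / 0.74110.
⟨p⟩ = 1.2705.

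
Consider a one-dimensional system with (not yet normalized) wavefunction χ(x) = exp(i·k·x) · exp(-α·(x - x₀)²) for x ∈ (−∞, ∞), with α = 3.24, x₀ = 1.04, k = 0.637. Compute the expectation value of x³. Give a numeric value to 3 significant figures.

⟨x³⟩ = ∫ x³·|χ|² dx / ∫|χ|² dx (integrals over the domain).
Gaussian moments (u = x − x₀): ∫u^(2j)·e^(−2αu²) du = (2j−1)!!/(4α)^j · √(π/(2α)), odd powers integrate to 0; here √(π/(2α)) = 0.69629.
State is unnormalized: ∫|χ|² dx = 0.69629, and ∫χ*·x³·χ dx = 0.95085, so ⟨x³⟩ = 0.95085 / 0.69629.
⟨x³⟩ = 1.3656.

1.37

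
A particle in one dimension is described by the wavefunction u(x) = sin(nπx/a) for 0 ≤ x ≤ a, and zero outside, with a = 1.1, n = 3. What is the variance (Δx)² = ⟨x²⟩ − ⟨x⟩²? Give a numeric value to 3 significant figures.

0.0940

Compute ⟨x⟩ and ⟨x²⟩ separately, then (Δx)² = ⟨x²⟩ − ⟨x⟩².
With sin²θ = (1 − cos2θ)/2 on 0 ≤ x ≤ a: ∫sin²(nπx/a) dx = a/2, ∫x·sin²(nπx/a) dx = a²/4, ∫x²·sin²(nπx/a) dx = a³·(1/6 − 1/(4n²π²)); higher powers xᵏ the same way, integrating xᵏ·cos(2nπx/a) by parts.
Normalization: ∫|u|² dx = 0.55000.
⟨x⟩ = 0.55000 and ⟨x²⟩ = 0.39652.
(Δx)² = 0.39652 − (0.55000)² = 0.094022.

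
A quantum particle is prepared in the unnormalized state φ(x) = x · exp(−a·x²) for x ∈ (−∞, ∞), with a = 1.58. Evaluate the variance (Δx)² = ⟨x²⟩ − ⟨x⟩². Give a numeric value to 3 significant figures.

Compute ⟨x⟩ and ⟨x²⟩ separately, then (Δx)² = ⟨x²⟩ − ⟨x⟩².
Expand each integrand as polynomial × e^(−2ax²) and use ∫x^(2j)·e^(−2ax²) dx = (2j−1)!!/(4a)^j · √(π/(2a)), odd powers → 0; here √(π/(2a)) = 0.99708.
Normalization: ∫|φ|² dx = 0.15777.
⟨x⟩ = 0.0000 and ⟨x²⟩ = 0.47468.
(Δx)² = 0.47468 − (0.0000)² = 0.47468.

0.475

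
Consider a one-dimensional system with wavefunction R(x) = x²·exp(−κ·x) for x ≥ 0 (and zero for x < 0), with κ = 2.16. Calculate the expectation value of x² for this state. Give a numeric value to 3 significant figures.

⟨x²⟩ = ∫ x²·|R|² dx / ∫|R|² dx (integrals over the domain).
Every integrand reduces to terms xʲ·e^(−2κx) on [0, ∞); use ∫₀^∞ xʲ·e^(−2κx) dx = j!/(2κ)^(j+1).
State is unnormalized: ∫|R|² dx = 0.015951, and ∫R*·x²·R dx = 0.025642, so ⟨x²⟩ = 0.025642 / 0.015951.
⟨x²⟩ = 1.6075.

1.61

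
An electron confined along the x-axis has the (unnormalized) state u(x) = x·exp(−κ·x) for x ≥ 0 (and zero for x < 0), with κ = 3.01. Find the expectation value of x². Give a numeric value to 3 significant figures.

⟨x²⟩ = ∫ x²·|u|² dx / ∫|u|² dx (integrals over the domain).
Every integrand reduces to terms xʲ·e^(−2κx) on [0, ∞); use ∫₀^∞ xʲ·e^(−2κx) dx = j!/(2κ)^(j+1).
State is unnormalized: ∫|u|² dx = 0.0091673, and ∫u*·x²·u dx = 0.0030355, so ⟨x²⟩ = 0.0030355 / 0.0091673.
⟨x²⟩ = 0.33112.

0.331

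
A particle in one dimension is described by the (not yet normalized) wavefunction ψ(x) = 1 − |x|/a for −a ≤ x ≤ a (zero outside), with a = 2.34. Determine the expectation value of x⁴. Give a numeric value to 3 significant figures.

0.857

⟨x⁴⟩ = ∫ x⁴·|ψ|² dx / ∫|ψ|² dx (integrals over the domain).
ψ is even, so ∫ over [−a, a] = 2∫₀ᵃ with ψ = 1 − x/a there: ∫₀ᵃ (1 − x/a)² dx = a/3, ∫₀ᵃ x²(1 − x/a)² dx = a³/30, ∫₀ᵃ x⁴(1 − x/a)² dx = a⁵/105.
State is unnormalized: ∫|ψ|² dx = 1.5600, and ∫ψ*·x⁴·ψ dx = 1.3363, so ⟨x⁴⟩ = 1.3363 / 1.5600.
⟨x⁴⟩ = 0.85663.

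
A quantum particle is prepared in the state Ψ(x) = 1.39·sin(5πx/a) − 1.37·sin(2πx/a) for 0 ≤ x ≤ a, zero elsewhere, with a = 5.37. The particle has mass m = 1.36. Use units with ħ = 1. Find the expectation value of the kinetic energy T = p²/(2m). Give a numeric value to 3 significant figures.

1.84

T = −(ħ²/2m) d²/dx², so ⟨T⟩ = −(ħ²/2m) ∫ Ψ*·Ψ'' dx / ∫|Ψ|² dx; with m = 1.36.
d²/dx² sin(jπx/a) = −(jπ/a)²·sin(jπx/a); on 0 ≤ x ≤ a, ∫sin²(jπx/a) dx = a/2 and ∫sin(jπx/a)·sin(lπx/a) dx = 0 for j ≠ l, so only diagonal terms survive in ∫|Ψ|² and ∫Ψ·Ψ″; ∫Ψ·Ψ′ dx = [Ψ²/2] between the walls = 0.
State is unnormalized: ∫|Ψ|² dx = 10.227, and ∫Ψ*·(−ħ²/2m · Ψ'') dx = 18.856, so ⟨T⟩ = 18.856 / 10.227.
⟨T⟩ = 1.8437.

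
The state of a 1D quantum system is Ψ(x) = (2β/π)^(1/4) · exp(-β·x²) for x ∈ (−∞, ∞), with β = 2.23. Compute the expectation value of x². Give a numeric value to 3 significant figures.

⟨x²⟩ = ∫ x²·|Ψ|² dx (integrals over the domain).
Gaussian moments: ∫x^(2j)·e^(−2βx²) dx = (2j−1)!!/(4β)^j · √(π/(2β)), odd powers integrate to 0; here √(π/(2β)) = 0.83928.
⟨x²⟩ = 0.11211.

0.112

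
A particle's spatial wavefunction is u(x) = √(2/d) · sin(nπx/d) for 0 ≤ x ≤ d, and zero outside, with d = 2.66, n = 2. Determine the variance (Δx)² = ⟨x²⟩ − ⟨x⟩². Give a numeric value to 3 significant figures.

Compute ⟨x⟩ and ⟨x²⟩ separately, then (Δx)² = ⟨x²⟩ − ⟨x⟩².
With sin²θ = (1 − cos2θ)/2 on 0 ≤ x ≤ d: ∫sin²(nπx/d) dx = d/2, ∫x·sin²(nπx/d) dx = d²/4, ∫x²·sin²(nπx/d) dx = d³·(1/6 − 1/(4n²π²)); higher powers xᵏ the same way, integrating xᵏ·cos(2nπx/d) by parts.
⟨x⟩ = 1.3300 and ⟨x²⟩ = 2.2689.
(Δx)² = 2.2689 − (1.3300)² = 0.50002.

0.500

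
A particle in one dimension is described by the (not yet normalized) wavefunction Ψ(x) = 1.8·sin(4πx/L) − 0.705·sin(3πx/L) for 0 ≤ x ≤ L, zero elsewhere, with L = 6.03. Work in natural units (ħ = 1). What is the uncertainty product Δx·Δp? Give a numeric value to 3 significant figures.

3.03

Δx = √(⟨x²⟩−⟨x⟩²), Δp = √(⟨p²⟩−⟨p⟩²).
On 0 ≤ x ≤ L (j ≠ l): ∫sin²(jπx/L) dx = L/2, ∫sin(jπx/L)·sin(lπx/L) dx = 0; diagonal moments ∫x·sin²(jπx/L) dx = L²/4, ∫x²·sin²(jπx/L) dx = L³·(1/6 − 1/(4j²π²)); cross terms ∫x·sin(jπx/L)·sin(lπx/L) dx = 0 for j + l even and −4jlL²/(π²(j² − l²)²) for j + l odd, ∫x²·sin(jπx/L)·sin(lπx/L) dx = (−1)^(j+l)·4jlL³/(π²(j² − l²)²); higher powers the same way via product-to-sum and parts. d²/dx² sin(jπx/L) = −(jπ/L)²·sin(jπx/L); on 0 ≤ x ≤ L, ∫sin²(jπx/L) dx = L/2 and ∫sin(jπx/L)·sin(lπx/L) dx = 0 for j ≠ l, so only diagonal terms survive in ∫|Ψ|² and ∫Ψ·Ψ″; ∫Ψ·Ψ′ dx = [Ψ²/2] between the walls = 0.
Normalization: ∫|Ψ|² dx = 11.267.
⟨x⟩ = 3.8279, ⟨x²⟩ = 16.895 ⇒ Δx = 1.4974.
⟨p⟩ = 0.0000, ⟨p²⟩ = 4.0902 ⇒ Δp = 2.0224.
Δx·Δp = 3.0284.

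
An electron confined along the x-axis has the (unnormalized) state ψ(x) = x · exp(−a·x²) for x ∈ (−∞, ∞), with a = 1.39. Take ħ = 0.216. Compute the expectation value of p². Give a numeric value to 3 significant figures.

0.195

p² ψ = −ħ² d²ψ/dx²; ⟨p²⟩ = −ħ² ∫ ψ*·ψ'' dx / ∫|ψ|² dx.
Expand each integrand as polynomial × e^(−2ax²) and use ∫x^(2j)·e^(−2ax²) dx = (2j−1)!!/(4a)^j · √(π/(2a)), odd powers → 0; here √(π/(2a)) = 1.0630. Differentiate with the product rule, d/dx e^(−ax²) = −2ax·e^(−ax²).
State is unnormalized: ∫|ψ|² dx = 0.19120, and ∫ψ*·(−ħ² ψ'') dx = 0.037198, so ⟨p²⟩ = 0.037198 / 0.19120.
⟨p²⟩ = 0.19456.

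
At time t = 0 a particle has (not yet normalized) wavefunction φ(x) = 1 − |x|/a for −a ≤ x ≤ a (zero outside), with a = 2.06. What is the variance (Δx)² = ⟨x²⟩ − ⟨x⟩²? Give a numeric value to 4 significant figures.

Compute ⟨x⟩ and ⟨x²⟩ separately, then (Δx)² = ⟨x²⟩ − ⟨x⟩².
φ is even, so ∫ over [−a, a] = 2∫₀ᵃ with φ = 1 − x/a there: ∫₀ᵃ (1 − x/a)² dx = a/3, ∫₀ᵃ x²(1 − x/a)² dx = a³/30, ∫₀ᵃ x⁴(1 − x/a)² dx = a⁵/105.
Normalization: ∫|φ|² dx = 1.3733.
⟨x⟩ = 0.0000 and ⟨x²⟩ = 0.42436.
(Δx)² = 0.42436 − (0.0000)² = 0.42436.

0.4244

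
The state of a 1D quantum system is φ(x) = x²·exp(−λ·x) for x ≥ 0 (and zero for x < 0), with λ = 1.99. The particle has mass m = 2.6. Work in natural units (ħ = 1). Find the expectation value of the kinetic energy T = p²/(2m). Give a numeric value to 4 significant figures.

T = −(ħ²/2m) d²/dx², so ⟨T⟩ = −(ħ²/2m) ∫ φ*·φ'' dx / ∫|φ|² dx; with m = 2.6.
Differentiate x²·exp(−λ·x) with the product rule; every integrand then reduces to terms xʲ·e^(−2λx) on [0, ∞), with ∫₀^∞ xʲ·e^(−2λx) dx = j!/(2λ)^(j+1).
State is unnormalized: ∫|φ|² dx = 0.024032, and ∫φ*·(−ħ²/2m · φ'') dx = 0.0061007, so ⟨T⟩ = 0.0061007 / 0.024032.
⟨T⟩ = 0.25385.

0.2539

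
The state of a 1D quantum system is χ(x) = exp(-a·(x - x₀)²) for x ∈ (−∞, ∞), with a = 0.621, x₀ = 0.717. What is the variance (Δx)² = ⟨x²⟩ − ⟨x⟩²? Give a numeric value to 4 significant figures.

0.4026

Compute ⟨x⟩ and ⟨x²⟩ separately, then (Δx)² = ⟨x²⟩ − ⟨x⟩².
Gaussian moments (u = x − x₀): ∫u^(2j)·e^(−2au²) du = (2j−1)!!/(4a)^j · √(π/(2a)), odd powers integrate to 0; here √(π/(2a)) = 1.5904.
Normalization: ∫|χ|² dx = 1.5904.
⟨x⟩ = 0.71700 and ⟨x²⟩ = 0.91667.
(Δx)² = 0.91667 − (0.71700)² = 0.40258.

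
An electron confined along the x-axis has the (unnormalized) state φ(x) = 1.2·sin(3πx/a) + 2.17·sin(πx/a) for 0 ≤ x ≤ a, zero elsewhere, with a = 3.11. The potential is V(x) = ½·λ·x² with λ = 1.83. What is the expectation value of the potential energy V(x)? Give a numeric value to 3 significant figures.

2.88

⟨V⟩ = ∫ V(x)·|φ|² dx / ∫|φ|² dx.
On 0 ≤ x ≤ a (j ≠ l): ∫sin²(jπx/a) dx = a/2, ∫sin(jπx/a)·sin(lπx/a) dx = 0; diagonal moments ∫x·sin²(jπx/a) dx = a²/4, ∫x²·sin²(jπx/a) dx = a³·(1/6 − 1/(4j²π²)); cross terms ∫x·sin(jπx/a)·sin(lπx/a) dx = 0 for j + l even and −4jla²/(π²(j² − l²)²) for j + l odd, ∫x²·sin(jπx/a)·sin(lπx/a) dx = (−1)^(j+l)·4jla³/(π²(j² − l²)²); higher powers the same way via product-to-sum and parts.
State is unnormalized: ∫|φ|² dx = 9.5615, and ∫φ*·V(x)·φ dx = 27.535, so ⟨V⟩ = 27.535 / 9.5615.
⟨V⟩ = 2.8798.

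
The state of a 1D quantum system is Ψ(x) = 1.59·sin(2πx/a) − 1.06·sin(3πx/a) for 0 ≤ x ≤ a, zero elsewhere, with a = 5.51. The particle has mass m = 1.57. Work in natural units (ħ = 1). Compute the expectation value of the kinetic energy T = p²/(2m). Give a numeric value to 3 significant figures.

T = −(ħ²/2m) d²/dx², so ⟨T⟩ = −(ħ²/2m) ∫ Ψ*·Ψ'' dx / ∫|Ψ|² dx; with m = 1.57.
d²/dx² sin(jπx/a) = −(jπ/a)²·sin(jπx/a); on 0 ≤ x ≤ a, ∫sin²(jπx/a) dx = a/2 and ∫sin(jπx/a)·sin(lπx/a) dx = 0 for j ≠ l, so only diagonal terms survive in ∫|Ψ|² and ∫Ψ·Ψ″; ∫Ψ·Ψ′ dx = [Ψ²/2] between the walls = 0.
State is unnormalized: ∫|Ψ|² dx = 10.060, and ∫Ψ*·(−ħ²/2m · Ψ'') dx = 5.7686, so ⟨T⟩ = 5.7686 / 10.060.
⟨T⟩ = 0.57340.

0.573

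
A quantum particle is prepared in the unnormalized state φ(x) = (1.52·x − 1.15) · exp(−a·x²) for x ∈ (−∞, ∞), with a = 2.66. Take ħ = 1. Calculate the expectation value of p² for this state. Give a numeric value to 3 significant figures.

p² φ = −ħ² d²φ/dx²; ⟨p²⟩ = −ħ² ∫ φ*·φ'' dx / ∫|φ|² dx.
Expand each integrand as polynomial × e^(−2ax²) and use ∫x^(2j)·e^(−2ax²) dx = (2j−1)!!/(4a)^j · √(π/(2a)), odd powers → 0; here √(π/(2a)) = 0.76846. Differentiate with the product rule, d/dx e^(−ax²) = −2ax·e^(−ax²).
State is unnormalized: ∫|φ|² dx = 1.1831, and ∫φ*·(−ħ² φ'') dx = 4.0349, so ⟨p²⟩ = 4.0349 / 1.1831.
⟨p²⟩ = 3.4103.

3.41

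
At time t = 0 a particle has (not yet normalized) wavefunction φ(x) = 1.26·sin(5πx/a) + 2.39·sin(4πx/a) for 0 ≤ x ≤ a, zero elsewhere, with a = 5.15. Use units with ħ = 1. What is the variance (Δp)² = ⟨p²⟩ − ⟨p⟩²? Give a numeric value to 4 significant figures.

6.682

Compute ⟨p⟩ and ⟨p²⟩ separately; (Δp)² = ⟨p²⟩ − ⟨p⟩².
d²/dx² sin(jπx/a) = −(jπ/a)²·sin(jπx/a); on 0 ≤ x ≤ a, ∫sin²(jπx/a) dx = a/2 and ∫sin(jπx/a)·sin(lπx/a) dx = 0 for j ≠ l, so only diagonal terms survive in ∫|φ|² and ∫φ·φ″; ∫φ·φ′ dx = [φ²/2] between the walls = 0.
Normalization: ∫|φ|² dx = 18.797.
⟨p⟩ = 0.0000 and ⟨p²⟩ = 6.6823.
(Δp)² = 6.6823 − (0.0000)² = 6.6823.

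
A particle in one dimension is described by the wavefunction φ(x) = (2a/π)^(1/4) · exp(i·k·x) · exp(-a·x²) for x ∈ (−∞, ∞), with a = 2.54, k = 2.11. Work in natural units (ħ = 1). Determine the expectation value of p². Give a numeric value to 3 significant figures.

p² φ = −ħ² d²φ/dx²; ⟨p²⟩ = −ħ² ∫ φ*·φ'' dx.
Gaussian moments: ∫x^(2j)·e^(−2ax²) dx = (2j−1)!!/(4a)^j · √(π/(2a)), odd powers integrate to 0; here √(π/(2a)) = 0.78640. Derivatives: φ′ = (ik − 2ax)·φ, φ″ = ((ik − 2ax)² − 2a)·φ; the odd-in-x pieces drop out.
⟨p²⟩ = 6.9921.

6.99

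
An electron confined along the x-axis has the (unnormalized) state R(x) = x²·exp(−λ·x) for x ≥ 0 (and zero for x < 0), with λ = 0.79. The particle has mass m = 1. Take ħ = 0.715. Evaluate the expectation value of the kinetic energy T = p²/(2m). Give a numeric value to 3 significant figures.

T = −(ħ²/2m) d²/dx², so ⟨T⟩ = −(ħ²/2m) ∫ R*·R'' dx / ∫|R|² dx; with m = 1.
Differentiate x²·exp(−λ·x) with the product rule; every integrand then reduces to terms xʲ·e^(−2λx) on [0, ∞), with ∫₀^∞ xʲ·e^(−2λx) dx = j!/(2λ)^(j+1).
State is unnormalized: ∫|R|² dx = 2.4374, and ∫R*·(−ħ²/2m · R'') dx = 0.12961, so ⟨T⟩ = 0.12961 / 2.4374.
⟨T⟩ = 0.053176.

0.0532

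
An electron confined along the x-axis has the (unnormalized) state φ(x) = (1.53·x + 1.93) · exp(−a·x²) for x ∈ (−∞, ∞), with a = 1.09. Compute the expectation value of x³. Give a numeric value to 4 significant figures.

0.2187

⟨x³⟩ = ∫ x³·|φ|² dx / ∫|φ|² dx (integrals over the domain).
Expand each integrand as polynomial × e^(−2ax²) and use ∫x^(2j)·e^(−2ax²) dx = (2j−1)!!/(4a)^j · √(π/(2a)), odd powers → 0; here √(π/(2a)) = 1.2005.
State is unnormalized: ∫|φ|² dx = 5.1161, and ∫φ*·x³·φ dx = 1.1189, so ⟨x³⟩ = 1.1189 / 5.1161.
⟨x³⟩ = 0.21869.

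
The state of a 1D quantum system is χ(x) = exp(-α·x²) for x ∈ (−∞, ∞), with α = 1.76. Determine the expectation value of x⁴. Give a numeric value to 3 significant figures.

⟨x⁴⟩ = ∫ x⁴·|χ|² dx / ∫|χ|² dx (integrals over the domain).
Gaussian moments: ∫x^(2j)·e^(−2αx²) dx = (2j−1)!!/(4α)^j · √(π/(2α)), odd powers integrate to 0; here √(π/(2α)) = 0.94472.
State is unnormalized: ∫|χ|² dx = 0.94472, and ∫χ*·x⁴·χ dx = 0.057185, so ⟨x⁴⟩ = 0.057185 / 0.94472.
⟨x⁴⟩ = 0.060531.

0.0605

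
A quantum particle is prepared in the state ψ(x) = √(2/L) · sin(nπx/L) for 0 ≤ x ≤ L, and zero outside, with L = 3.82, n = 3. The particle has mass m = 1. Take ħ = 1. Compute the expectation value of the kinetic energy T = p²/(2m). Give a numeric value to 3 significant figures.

3.04

T = −(ħ²/2m) d²/dx², so ⟨T⟩ = −(ħ²/2m) ∫ ψ*·ψ'' dx; with m = 1.
d/dx sin(nπx/L) = (nπ/L)·cos(nπx/L) and d²/dx² sin(nπx/L) = −(nπ/L)²·sin(nπx/L); on 0 ≤ x ≤ L, ∫sin²(nπx/L) dx = L/2 and ∫sin(nπx/L)·cos(nπx/L) dx = 0.
⟨T⟩ = 3.0436.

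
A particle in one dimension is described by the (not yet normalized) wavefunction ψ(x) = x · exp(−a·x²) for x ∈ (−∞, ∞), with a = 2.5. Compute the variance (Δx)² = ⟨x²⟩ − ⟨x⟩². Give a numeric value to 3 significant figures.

Compute ⟨x⟩ and ⟨x²⟩ separately, then (Δx)² = ⟨x²⟩ − ⟨x⟩².
Expand each integrand as polynomial × e^(−2ax²) and use ∫x^(2j)·e^(−2ax²) dx = (2j−1)!!/(4a)^j · √(π/(2a)), odd powers → 0; here √(π/(2a)) = 0.79267.
Normalization: ∫|ψ|² dx = 0.079267.
⟨x⟩ = 0.0000 and ⟨x²⟩ = 0.30000.
(Δx)² = 0.30000 − (0.0000)² = 0.30000.

0.300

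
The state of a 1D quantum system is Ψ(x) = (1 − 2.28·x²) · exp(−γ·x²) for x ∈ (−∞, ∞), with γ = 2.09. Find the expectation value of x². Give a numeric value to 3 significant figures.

0.0846

⟨x²⟩ = ∫ x²·|Ψ|² dx / ∫|Ψ|² dx (integrals over the domain).
Expand each integrand as polynomial × e^(−2γx²) and use ∫x^(2j)·e^(−2γx²) dx = (2j−1)!!/(4γ)^j · √(π/(2γ)), odd powers → 0; here √(π/(2γ)) = 0.86694.
State is unnormalized: ∫|Ψ|² dx = 0.58751, and ∫Ψ*·x²·Ψ dx = 0.049708, so ⟨x²⟩ = 0.049708 / 0.58751.
⟨x²⟩ = 0.084607.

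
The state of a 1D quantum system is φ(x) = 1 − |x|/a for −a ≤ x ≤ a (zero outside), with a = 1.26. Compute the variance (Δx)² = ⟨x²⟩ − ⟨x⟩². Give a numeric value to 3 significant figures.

0.159

Compute ⟨x⟩ and ⟨x²⟩ separately, then (Δx)² = ⟨x²⟩ − ⟨x⟩².
φ is even, so ∫ over [−a, a] = 2∫₀ᵃ with φ = 1 − x/a there: ∫₀ᵃ (1 − x/a)² dx = a/3, ∫₀ᵃ x²(1 − x/a)² dx = a³/30, ∫₀ᵃ x⁴(1 − x/a)² dx = a⁵/105.
Normalization: ∫|φ|² dx = 0.84000.
⟨x⟩ = 0.0000 and ⟨x²⟩ = 0.15876.
(Δx)² = 0.15876 − (0.0000)² = 0.15876.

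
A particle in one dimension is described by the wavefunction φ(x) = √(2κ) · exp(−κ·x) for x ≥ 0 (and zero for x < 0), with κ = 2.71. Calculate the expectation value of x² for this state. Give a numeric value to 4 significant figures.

0.06808

⟨x²⟩ = ∫ x²·|φ|² dx (integrals over the domain).
Every integrand reduces to terms xʲ·e^(−2κx) on [0, ∞); use ∫₀^∞ xʲ·e^(−2κx) dx = j!/(2κ)^(j+1).
⟨x²⟩ = 0.068082.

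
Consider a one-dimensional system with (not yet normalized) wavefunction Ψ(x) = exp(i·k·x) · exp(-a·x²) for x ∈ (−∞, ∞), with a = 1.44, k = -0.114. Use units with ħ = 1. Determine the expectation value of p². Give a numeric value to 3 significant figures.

1.45

p² Ψ = −ħ² d²Ψ/dx²; ⟨p²⟩ = −ħ² ∫ Ψ*·Ψ'' dx / ∫|Ψ|² dx.
Gaussian moments: ∫x^(2j)·e^(−2ax²) dx = (2j−1)!!/(4a)^j · √(π/(2a)), odd powers integrate to 0; here √(π/(2a)) = 1.0444. Derivatives: Ψ′ = (ik − 2ax)·Ψ, Ψ″ = ((ik − 2ax)² − 2a)·Ψ; the odd-in-x pieces drop out.
State is unnormalized: ∫|Ψ|² dx = 1.0444, and ∫Ψ*·(−ħ² Ψ'') dx = 1.5176, so ⟨p²⟩ = 1.5176 / 1.0444.
⟨p²⟩ = 1.4530.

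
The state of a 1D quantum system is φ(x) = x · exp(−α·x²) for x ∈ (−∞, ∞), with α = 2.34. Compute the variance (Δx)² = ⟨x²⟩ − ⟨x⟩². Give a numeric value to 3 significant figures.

Compute ⟨x⟩ and ⟨x²⟩ separately, then (Δx)² = ⟨x²⟩ − ⟨x⟩².
Expand each integrand as polynomial × e^(−2αx²) and use ∫x^(2j)·e^(−2αx²) dx = (2j−1)!!/(4α)^j · √(π/(2α)), odd powers → 0; here √(π/(2α)) = 0.81932.
Normalization: ∫|φ|² dx = 0.087534.
⟨x⟩ = 0.0000 and ⟨x²⟩ = 0.32051.
(Δx)² = 0.32051 − (0.0000)² = 0.32051.

0.321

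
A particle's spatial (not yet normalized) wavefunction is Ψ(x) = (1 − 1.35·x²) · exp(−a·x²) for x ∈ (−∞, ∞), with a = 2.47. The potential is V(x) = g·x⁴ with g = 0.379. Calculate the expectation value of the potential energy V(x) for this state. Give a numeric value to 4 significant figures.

0.004272

⟨V⟩ = ∫ V(x)·|Ψ|² dx / ∫|Ψ|² dx.
Expand each integrand as polynomial × e^(−2ax²) and use ∫x^(2j)·e^(−2ax²) dx = (2j−1)!!/(4a)^j · √(π/(2a)), odd powers → 0; here √(π/(2a)) = 0.79746.
State is unnormalized: ∫|Ψ|² dx = 0.62420, and ∫Ψ*·V(x)·Ψ dx = 0.0026665, so ⟨V⟩ = 0.0026665 / 0.62420.
⟨V⟩ = 0.0042719.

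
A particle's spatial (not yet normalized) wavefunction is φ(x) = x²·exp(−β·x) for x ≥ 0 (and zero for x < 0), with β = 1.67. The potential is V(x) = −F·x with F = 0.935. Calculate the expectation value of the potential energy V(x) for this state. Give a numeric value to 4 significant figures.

⟨V⟩ = ∫ V(x)·|φ|² dx / ∫|φ|² dx.
Every integrand reduces to terms xʲ·e^(−2βx) on [0, ∞); use ∫₀^∞ xʲ·e^(−2βx) dx = j!/(2β)^(j+1).
State is unnormalized: ∫|φ|² dx = 0.057740, and ∫φ*·V(x)·φ dx = -0.080819, so ⟨V⟩ = -0.080819 / 0.057740.
⟨V⟩ = -1.3997.

-1.400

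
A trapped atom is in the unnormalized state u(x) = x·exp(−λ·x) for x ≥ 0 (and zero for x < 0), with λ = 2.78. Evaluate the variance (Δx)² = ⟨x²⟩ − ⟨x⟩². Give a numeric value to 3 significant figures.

Compute ⟨x⟩ and ⟨x²⟩ separately, then (Δx)² = ⟨x²⟩ − ⟨x⟩².
Every integrand reduces to terms xʲ·e^(−2λx) on [0, ∞); use ∫₀^∞ xʲ·e^(−2λx) dx = j!/(2λ)^(j+1).
Normalization: ∫|u|² dx = 0.011636.
⟨x⟩ = 0.53957 and ⟨x²⟩ = 0.38818.
(Δx)² = 0.38818 − (0.53957)² = 0.097045.

0.0970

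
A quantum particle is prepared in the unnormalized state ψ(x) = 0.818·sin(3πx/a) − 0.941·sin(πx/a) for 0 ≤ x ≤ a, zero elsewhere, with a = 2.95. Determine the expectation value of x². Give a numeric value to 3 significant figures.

2.30

⟨x²⟩ = ∫ x²·|ψ|² dx / ∫|ψ|² dx (integrals over the domain).
On 0 ≤ x ≤ a (j ≠ l): ∫sin²(jπx/a) dx = a/2, ∫sin(jπx/a)·sin(lπx/a) dx = 0; diagonal moments ∫x·sin²(jπx/a) dx = a²/4, ∫x²·sin²(jπx/a) dx = a³·(1/6 − 1/(4j²π²)); cross terms ∫x·sin(jπx/a)·sin(lπx/a) dx = 0 for j + l even and −4jla²/(π²(j² − l²)²) for j + l odd, ∫x²·sin(jπx/a)·sin(lπx/a) dx = (−1)^(j+l)·4jla³/(π²(j² − l²)²); higher powers the same way via product-to-sum and parts.
State is unnormalized: ∫|ψ|² dx = 2.2930, and ∫ψ*·x²·ψ dx = 5.2767, so ⟨x²⟩ = 5.2767 / 2.2930.
⟨x²⟩ = 2.3012.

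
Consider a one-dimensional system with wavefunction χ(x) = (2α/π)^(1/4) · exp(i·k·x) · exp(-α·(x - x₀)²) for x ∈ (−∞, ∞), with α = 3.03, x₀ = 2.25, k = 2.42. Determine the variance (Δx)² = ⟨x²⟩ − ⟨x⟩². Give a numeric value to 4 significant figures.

0.08251

Compute ⟨x⟩ and ⟨x²⟩ separately, then (Δx)² = ⟨x²⟩ − ⟨x⟩².
Gaussian moments (u = x − x₀): ∫u^(2j)·e^(−2αu²) du = (2j−1)!!/(4α)^j · √(π/(2α)), odd powers integrate to 0; here √(π/(2α)) = 0.72001.
⟨x⟩ = 2.2500 and ⟨x²⟩ = 5.1450.
(Δx)² = 5.1450 − (2.2500)² = 0.082508.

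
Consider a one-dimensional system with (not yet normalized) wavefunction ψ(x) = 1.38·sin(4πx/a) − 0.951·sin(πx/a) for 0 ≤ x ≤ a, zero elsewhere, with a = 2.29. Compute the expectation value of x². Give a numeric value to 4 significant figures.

1.722

⟨x²⟩ = ∫ x²·|ψ|² dx / ∫|ψ|² dx (integrals over the domain).
On 0 ≤ x ≤ a (j ≠ l): ∫sin²(jπx/a) dx = a/2, ∫sin(jπx/a)·sin(lπx/a) dx = 0; diagonal moments ∫x·sin²(jπx/a) dx = a²/4, ∫x²·sin²(jπx/a) dx = a³·(1/6 − 1/(4j²π²)); cross terms ∫x·sin(jπx/a)·sin(lπx/a) dx = 0 for j + l even and −4jla²/(π²(j² − l²)²) for j + l odd, ∫x²·sin(jπx/a)·sin(lπx/a) dx = (−1)^(j+l)·4jla³/(π²(j² − l²)²); higher powers the same way via product-to-sum and parts.
State is unnormalized: ∫|ψ|² dx = 3.2161, and ∫ψ*·x²·ψ dx = 5.5376, so ⟨x²⟩ = 5.5376 / 3.2161.
⟨x²⟩ = 1.7218.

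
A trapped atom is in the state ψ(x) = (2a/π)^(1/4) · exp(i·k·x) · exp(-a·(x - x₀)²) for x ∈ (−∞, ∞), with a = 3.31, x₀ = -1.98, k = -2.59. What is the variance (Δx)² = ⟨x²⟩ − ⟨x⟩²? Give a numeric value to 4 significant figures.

Compute ⟨x⟩ and ⟨x²⟩ separately, then (Δx)² = ⟨x²⟩ − ⟨x⟩².
Gaussian moments (u = x − x₀): ∫u^(2j)·e^(−2au²) du = (2j−1)!!/(4a)^j · √(π/(2a)), odd powers integrate to 0; here √(π/(2a)) = 0.68888.
⟨x⟩ = -1.9800 and ⟨x²⟩ = 3.9959.
(Δx)² = 3.9959 − (-1.9800)² = 0.075529.

0.07553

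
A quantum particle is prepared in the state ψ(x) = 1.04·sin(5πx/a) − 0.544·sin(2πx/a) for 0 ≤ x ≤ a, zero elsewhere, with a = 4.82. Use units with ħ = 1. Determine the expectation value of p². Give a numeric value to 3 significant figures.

p² ψ = −ħ² d²ψ/dx²; ⟨p²⟩ = −ħ² ∫ ψ*·ψ'' dx / ∫|ψ|² dx.
d²/dx² sin(jπx/a) = −(jπ/a)²·sin(jπx/a); on 0 ≤ x ≤ a, ∫sin²(jπx/a) dx = a/2 and ∫sin(jπx/a)·sin(lπx/a) dx = 0 for j ≠ l, so only diagonal terms survive in ∫|ψ|² and ∫ψ·ψ″; ∫ψ·ψ′ dx = [ψ²/2] between the walls = 0.
State is unnormalized: ∫|ψ|² dx = 3.3199, and ∫ψ*·(−ħ² ψ'') dx = 28.896, so ⟨p²⟩ = 28.896 / 3.3199.
⟨p²⟩ = 8.7040.

8.70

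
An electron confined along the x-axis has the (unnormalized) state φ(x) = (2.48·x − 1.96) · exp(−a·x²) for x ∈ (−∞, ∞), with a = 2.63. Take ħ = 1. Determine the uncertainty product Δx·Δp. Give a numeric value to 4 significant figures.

0.5046

Δx = √(⟨x²⟩−⟨x⟩²), Δp = √(⟨p²⟩−⟨p⟩²).
Expand each integrand as polynomial × e^(−2ax²) and use ∫x^(2j)·e^(−2ax²) dx = (2j−1)!!/(4a)^j · √(π/(2a)), odd powers → 0; here √(π/(2a)) = 0.77283. Differentiate with the product rule, d/dx e^(−ax²) = −2ax·e^(−ax²).
Normalization: ∫|φ|² dx = 3.4207.
⟨x⟩ = -0.20878, ⟨x²⟩ = 0.12017 ⇒ Δx = 0.27673.
⟨p⟩ = 0.0000, ⟨p²⟩ = 3.3248 ⇒ Δp = 1.8234.
Δx·Δp = 0.50459.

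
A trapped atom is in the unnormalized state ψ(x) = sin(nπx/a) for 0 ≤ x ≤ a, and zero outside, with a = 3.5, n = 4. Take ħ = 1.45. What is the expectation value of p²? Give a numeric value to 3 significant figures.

p² ψ = −ħ² d²ψ/dx²; ⟨p²⟩ = −ħ² ∫ ψ*·ψ'' dx / ∫|ψ|² dx.
d/dx sin(nπx/a) = (nπ/a)·cos(nπx/a) and d²/dx² sin(nπx/a) = −(nπ/a)²·sin(nπx/a); on 0 ≤ x ≤ a, ∫sin²(nπx/a) dx = a/2 and ∫sin(nπx/a)·cos(nπx/a) dx = 0.
State is unnormalized: ∫|ψ|² dx = 1.7500, and ∫ψ*·(−ħ² ψ'') dx = 47.430, so ⟨p²⟩ = 47.430 / 1.7500.
⟨p²⟩ = 27.103.

27.1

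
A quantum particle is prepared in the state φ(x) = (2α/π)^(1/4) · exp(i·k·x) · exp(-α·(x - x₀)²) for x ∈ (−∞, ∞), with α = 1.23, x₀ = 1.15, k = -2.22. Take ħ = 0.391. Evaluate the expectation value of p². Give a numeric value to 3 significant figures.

0.942

p² φ = −ħ² d²φ/dx²; ⟨p²⟩ = −ħ² ∫ φ*·φ'' dx.
Gaussian moments (u = x − x₀): ∫u^(2j)·e^(−2αu²) du = (2j−1)!!/(4α)^j · √(π/(2α)), odd powers integrate to 0; here √(π/(2α)) = 1.1301. Derivatives: φ′ = (ik − 2αu)·φ, φ″ = ((ik − 2αu)² − 2α)·φ; the odd-in-u pieces drop out.
⟨p²⟩ = 0.94150.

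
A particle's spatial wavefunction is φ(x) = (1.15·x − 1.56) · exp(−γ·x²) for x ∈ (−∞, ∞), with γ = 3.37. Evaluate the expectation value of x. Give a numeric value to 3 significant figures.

⟨x⟩ = ∫ x·|φ|² dx / ∫|φ|² dx (integrals over the domain).
Expand each integrand as polynomial × e^(−2γx²) and use ∫x^(2j)·e^(−2γx²) dx = (2j−1)!!/(4γ)^j · √(π/(2γ)), odd powers → 0; here √(π/(2γ)) = 0.68272.
State is unnormalized: ∫|φ|² dx = 1.7285, and ∫φ*·x·φ dx = -0.18172, so ⟨x⟩ = -0.18172 / 1.7285.
⟨x⟩ = -0.10514.

-0.105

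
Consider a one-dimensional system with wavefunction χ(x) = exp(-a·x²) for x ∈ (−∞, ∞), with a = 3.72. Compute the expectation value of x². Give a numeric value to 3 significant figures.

0.0672

⟨x²⟩ = ∫ x²·|χ|² dx / ∫|χ|² dx (integrals over the domain).
Gaussian moments: ∫x^(2j)·e^(−2ax²) dx = (2j−1)!!/(4a)^j · √(π/(2a)), odd powers integrate to 0; here √(π/(2a)) = 0.64981.
State is unnormalized: ∫|χ|² dx = 0.64981, and ∫χ*·x²·χ dx = 0.043670, so ⟨x²⟩ = 0.043670 / 0.64981.
⟨x²⟩ = 0.067204.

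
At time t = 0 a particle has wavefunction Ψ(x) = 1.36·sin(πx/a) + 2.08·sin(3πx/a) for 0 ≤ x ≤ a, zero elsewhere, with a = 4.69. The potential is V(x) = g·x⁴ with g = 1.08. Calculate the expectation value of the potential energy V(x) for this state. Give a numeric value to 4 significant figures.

116.5

⟨V⟩ = ∫ V(x)·|Ψ|² dx / ∫|Ψ|² dx.
On 0 ≤ x ≤ a (j ≠ l): ∫sin²(jπx/a) dx = a/2, ∫sin(jπx/a)·sin(lπx/a) dx = 0; diagonal moments ∫x·sin²(jπx/a) dx = a²/4, ∫x²·sin²(jπx/a) dx = a³·(1/6 − 1/(4j²π²)); cross terms ∫x·sin(jπx/a)·sin(lπx/a) dx = 0 for j + l even and −4jla²/(π²(j² − l²)²) for j + l odd, ∫x²·sin(jπx/a)·sin(lπx/a) dx = (−1)^(j+l)·4jla³/(π²(j² − l²)²); higher powers the same way via product-to-sum and parts.
State is unnormalized: ∫|Ψ|² dx = 14.483, and ∫Ψ*·V(x)·Ψ dx = 1686.9, so ⟨V⟩ = 1686.9 / 14.483.
⟨V⟩ = 116.47.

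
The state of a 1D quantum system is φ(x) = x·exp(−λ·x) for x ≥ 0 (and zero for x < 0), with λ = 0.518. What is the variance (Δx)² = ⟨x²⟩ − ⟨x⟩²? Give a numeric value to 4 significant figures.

Compute ⟨x⟩ and ⟨x²⟩ separately, then (Δx)² = ⟨x²⟩ − ⟨x⟩².
Every integrand reduces to terms xʲ·e^(−2λx) on [0, ∞); use ∫₀^∞ xʲ·e^(−2λx) dx = j!/(2λ)^(j+1).
Normalization: ∫|φ|² dx = 1.7987.
⟨x⟩ = 2.8958 and ⟨x²⟩ = 11.181.
(Δx)² = 11.181 − (2.8958)² = 2.7951.

2.795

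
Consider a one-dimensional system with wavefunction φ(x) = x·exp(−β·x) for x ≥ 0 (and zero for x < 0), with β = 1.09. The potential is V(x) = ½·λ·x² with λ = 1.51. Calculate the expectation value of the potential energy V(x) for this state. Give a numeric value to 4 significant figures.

1.906

⟨V⟩ = ∫ V(x)·|φ|² dx / ∫|φ|² dx.
Every integrand reduces to terms xʲ·e^(−2βx) on [0, ∞); use ∫₀^∞ xʲ·e^(−2βx) dx = j!/(2β)^(j+1).
State is unnormalized: ∫|φ|² dx = 0.19305, and ∫φ*·V(x)·φ dx = 0.36802, so ⟨V⟩ = 0.36802 / 0.19305.
⟨V⟩ = 1.9064.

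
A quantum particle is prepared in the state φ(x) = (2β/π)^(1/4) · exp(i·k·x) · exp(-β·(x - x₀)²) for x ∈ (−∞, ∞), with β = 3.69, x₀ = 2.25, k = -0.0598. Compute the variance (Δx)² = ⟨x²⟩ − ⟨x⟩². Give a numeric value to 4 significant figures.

Compute ⟨x⟩ and ⟨x²⟩ separately, then (Δx)² = ⟨x²⟩ − ⟨x⟩².
Gaussian moments (u = x − x₀): ∫u^(2j)·e^(−2βu²) du = (2j−1)!!/(4β)^j · √(π/(2β)), odd powers integrate to 0; here √(π/(2β)) = 0.65245.
⟨x⟩ = 2.2500 and ⟨x²⟩ = 5.1303.
(Δx)² = 5.1303 − (2.2500)² = 0.067751.

0.06775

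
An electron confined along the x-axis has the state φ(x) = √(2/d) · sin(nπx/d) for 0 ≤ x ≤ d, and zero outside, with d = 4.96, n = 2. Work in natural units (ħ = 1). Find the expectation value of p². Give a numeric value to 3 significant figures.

1.60

p² φ = −ħ² d²φ/dx²; ⟨p²⟩ = −ħ² ∫ φ*·φ'' dx.
d/dx sin(nπx/d) = (nπ/d)·cos(nπx/d) and d²/dx² sin(nπx/d) = −(nπ/d)²·sin(nπx/d); on 0 ≤ x ≤ d, ∫sin²(nπx/d) dx = d/2 and ∫sin(nπx/d)·cos(nπx/d) dx = 0.
⟨p²⟩ = 1.6047.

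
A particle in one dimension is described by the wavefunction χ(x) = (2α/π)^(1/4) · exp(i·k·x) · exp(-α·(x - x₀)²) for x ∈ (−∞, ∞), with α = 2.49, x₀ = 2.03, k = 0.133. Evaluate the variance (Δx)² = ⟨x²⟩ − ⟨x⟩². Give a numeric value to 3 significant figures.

Compute ⟨x⟩ and ⟨x²⟩ separately, then (Δx)² = ⟨x²⟩ − ⟨x⟩².
Gaussian moments (u = x − x₀): ∫u^(2j)·e^(−2αu²) du = (2j−1)!!/(4α)^j · √(π/(2α)), odd powers integrate to 0; here √(π/(2α)) = 0.79426.
⟨x⟩ = 2.0300 and ⟨x²⟩ = 4.2213.
(Δx)² = 4.2213 − (2.0300)² = 0.10040.

0.100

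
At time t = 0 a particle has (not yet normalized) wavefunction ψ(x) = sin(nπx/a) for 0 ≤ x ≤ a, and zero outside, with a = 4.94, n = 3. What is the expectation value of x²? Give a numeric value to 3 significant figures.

⟨x²⟩ = ∫ x²·|ψ|² dx / ∫|ψ|² dx (integrals over the domain).
With sin²θ = (1 − cos2θ)/2 on 0 ≤ x ≤ a: ∫sin²(nπx/a) dx = a/2, ∫x·sin²(nπx/a) dx = a²/4, ∫x²·sin²(nπx/a) dx = a³·(1/6 − 1/(4n²π²)); higher powers xᵏ the same way, integrating xᵏ·cos(2nπx/a) by parts.
State is unnormalized: ∫|ψ|² dx = 2.4700, and ∫ψ*·x²·ψ dx = 19.753, so ⟨x²⟩ = 19.753 / 2.4700.
⟨x²⟩ = 7.9972.

8.00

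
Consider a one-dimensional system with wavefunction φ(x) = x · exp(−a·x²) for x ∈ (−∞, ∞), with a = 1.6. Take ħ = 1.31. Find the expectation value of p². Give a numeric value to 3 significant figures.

p² φ = −ħ² d²φ/dx²; ⟨p²⟩ = −ħ² ∫ φ*·φ'' dx / ∫|φ|² dx.
Expand each integrand as polynomial × e^(−2ax²) and use ∫x^(2j)·e^(−2ax²) dx = (2j−1)!!/(4a)^j · √(π/(2a)), odd powers → 0; here √(π/(2a)) = 0.99083. Differentiate with the product rule, d/dx e^(−ax²) = −2ax·e^(−ax²).
State is unnormalized: ∫|φ|² dx = 0.15482, and ∫φ*·(−ħ² φ'') dx = 1.2753, so ⟨p²⟩ = 1.2753 / 0.15482.
⟨p²⟩ = 8.2373.

8.24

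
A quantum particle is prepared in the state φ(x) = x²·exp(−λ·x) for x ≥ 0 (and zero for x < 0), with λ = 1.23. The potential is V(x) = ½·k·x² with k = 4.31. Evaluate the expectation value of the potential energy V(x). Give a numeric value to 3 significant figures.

⟨V⟩ = ∫ V(x)·|φ|² dx / ∫|φ|² dx.
Every integrand reduces to terms xʲ·e^(−2λx) on [0, ∞); use ∫₀^∞ xʲ·e^(−2λx) dx = j!/(2λ)^(j+1).
State is unnormalized: ∫|φ|² dx = 0.26640, and ∫φ*·V(x)·φ dx = 2.8460, so ⟨V⟩ = 2.8460 / 0.26640.
⟨V⟩ = 10.683.

10.7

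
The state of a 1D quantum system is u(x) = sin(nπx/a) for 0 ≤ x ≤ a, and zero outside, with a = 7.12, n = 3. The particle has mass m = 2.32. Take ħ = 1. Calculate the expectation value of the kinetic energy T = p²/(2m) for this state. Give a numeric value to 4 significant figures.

T = −(ħ²/2m) d²/dx², so ⟨T⟩ = −(ħ²/2m) ∫ u*·u'' dx / ∫|u|² dx; with m = 2.32.
d/dx sin(nπx/a) = (nπ/a)·cos(nπx/a) and d²/dx² sin(nπx/a) = −(nπ/a)²·sin(nπx/a); on 0 ≤ x ≤ a, ∫sin²(nπx/a) dx = a/2 and ∫sin(nπx/a)·cos(nπx/a) dx = 0.
State is unnormalized: ∫|u|² dx = 3.5600, and ∫u*·(−ħ²/2m · u'') dx = 1.3444, so ⟨T⟩ = 1.3444 / 3.5600.
⟨T⟩ = 0.37763.

0.3776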